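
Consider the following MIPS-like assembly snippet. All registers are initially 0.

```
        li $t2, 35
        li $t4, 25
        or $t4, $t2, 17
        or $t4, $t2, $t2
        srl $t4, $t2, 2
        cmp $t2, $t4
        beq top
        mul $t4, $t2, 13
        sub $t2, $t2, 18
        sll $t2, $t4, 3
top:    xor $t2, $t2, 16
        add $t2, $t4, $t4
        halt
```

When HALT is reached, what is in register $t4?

455

$t2=35
$t4=25
$t4=35|17=51
$t4=35|35=35
$t4=35>>2=8
cmp $t2, $t4  (cmp 35,8)
beq top: not taken
$t4=35*13=455
$t2=35-18=17
$t2=455<<3=3640
$t2=3640^16=3624
$t2=455+455=910
halt.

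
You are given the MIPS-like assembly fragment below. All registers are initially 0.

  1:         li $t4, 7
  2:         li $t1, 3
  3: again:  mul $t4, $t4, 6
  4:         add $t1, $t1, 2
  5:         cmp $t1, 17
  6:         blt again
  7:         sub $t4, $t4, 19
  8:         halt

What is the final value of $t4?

1959533

$t4=7
$t1=3
$t4=7*6=42
$t1=3+2=5
cmp $t1, 17  (cmp 5,17)
blt again: taken
$t4=42*6=252
$t1=5+2=7
cmp $t1, 17  (cmp 7,17)
blt again: taken
$t4=252*6=1512
$t1=7+2=9
cmp $t1, 17  (cmp 9,17)
blt again: taken
$t4=1512*6=9072
$t1=9+2=11
cmp $t1, 17  (cmp 11,17)
blt again: taken
$t4=9072*6=54432
$t1=11+2=13
cmp $t1, 17  (cmp 13,17)
blt again: taken
$t4=54432*6=326592
$t1=13+2=15
cmp $t1, 17  (cmp 15,17)
blt again: taken
$t4=326592*6=1959552
$t1=15+2=17
cmp $t1, 17  (cmp 17,17)
blt again: not taken
$t4=1959552-19=1959533
halt.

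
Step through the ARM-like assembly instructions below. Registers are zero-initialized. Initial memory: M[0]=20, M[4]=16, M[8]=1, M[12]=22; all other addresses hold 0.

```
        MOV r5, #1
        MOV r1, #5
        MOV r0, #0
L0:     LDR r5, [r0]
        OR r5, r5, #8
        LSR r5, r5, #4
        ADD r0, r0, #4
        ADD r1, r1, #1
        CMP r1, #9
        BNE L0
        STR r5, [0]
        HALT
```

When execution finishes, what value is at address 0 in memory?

1

MOV r5, #1 → r5=1
MOV r1, #5 → r1=5
MOV r0, #0 → r0=0
LDR r5, [r0] → r5=M[0]=20
OR r5, r5, #8 → r5=20|8=28
LSR r5, r5, #4 → r5=28>>4=1
ADD r0, r0, #4 → r0=0+4=4
ADD r1, r1, #1 → r1=5+1=6
CMP r1, #9  (cmp 6,9)
BNE L0: taken
LDR r5, [r0] → r5=M[4]=16
OR r5, r5, #8 → r5=16|8=24
LSR r5, r5, #4 → r5=24>>4=1
ADD r0, r0, #4 → r0=4+4=8
ADD r1, r1, #1 → r1=6+1=7
CMP r1, #9  (cmp 7,9)
BNE L0: taken
LDR r5, [r0] → r5=M[8]=1
OR r5, r5, #8 → r5=1|8=9
LSR r5, r5, #4 → r5=9>>4=0
ADD r0, r0, #4 → r0=8+4=12
ADD r1, r1, #1 → r1=7+1=8
CMP r1, #9  (cmp 8,9)
BNE L0: taken
LDR r5, [r0] → r5=M[12]=22
OR r5, r5, #8 → r5=22|8=30
LSR r5, r5, #4 → r5=30>>4=1
ADD r0, r0, #4 → r0=12+4=16
ADD r1, r1, #1 → r1=8+1=9
CMP r1, #9  (cmp 9,9)
BNE L0: not taken
STR r5, [0] → M[0]=1
halt.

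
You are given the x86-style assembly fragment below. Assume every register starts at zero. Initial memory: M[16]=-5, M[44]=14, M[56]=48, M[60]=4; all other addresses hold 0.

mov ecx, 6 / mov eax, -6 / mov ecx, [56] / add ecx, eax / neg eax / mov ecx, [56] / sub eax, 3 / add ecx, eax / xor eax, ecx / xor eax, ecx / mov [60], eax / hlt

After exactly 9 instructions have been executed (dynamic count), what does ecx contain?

51

after mov ecx, 6: ecx=6
after mov eax, -6: eax=-6
after mov ecx, [56]: ecx=M[56]=48
after add ecx, eax: ecx=48+(-6)=42
after neg eax: eax=-(-6)=6
after mov ecx, [56]: ecx=M[56]=48
after sub eax, 3: eax=6-3=3
after add ecx, eax: ecx=48+3=51
after xor eax, ecx: eax=3^51=48
After step 9: ecx = 51.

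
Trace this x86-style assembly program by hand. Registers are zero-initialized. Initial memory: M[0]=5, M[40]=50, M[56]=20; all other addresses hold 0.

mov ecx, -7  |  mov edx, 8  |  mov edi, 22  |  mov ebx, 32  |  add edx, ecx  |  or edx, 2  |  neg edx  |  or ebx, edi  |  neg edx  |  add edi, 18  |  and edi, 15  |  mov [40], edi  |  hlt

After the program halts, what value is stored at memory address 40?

8

ecx=-7
edx=8
edi=22
ebx=32
edx=8+(-7)=1
edx=1|2=3
edx=-(3)=-3
ebx=32|22=54
edx=-(-3)=3
edi=22+18=40
edi=40&15=8
mov [40], edi → M[40]=8
halt.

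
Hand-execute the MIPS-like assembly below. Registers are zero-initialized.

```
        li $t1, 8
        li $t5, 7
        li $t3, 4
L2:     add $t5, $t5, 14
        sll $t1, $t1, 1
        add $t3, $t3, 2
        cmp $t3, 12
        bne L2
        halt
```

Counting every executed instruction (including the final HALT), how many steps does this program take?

li $t1, 8 → $t1=8
li $t5, 7 → $t5=7
li $t3, 4 → $t3=4
add $t5, $t5, 14 → $t5=7+14=21
sll $t1, $t1, 1 → $t1=8<<1=16
add $t3, $t3, 2 → $t3=4+2=6
cmp $t3, 12  (cmp 6,12)
bne L2: taken
add $t5, $t5, 14 → $t5=21+14=35
sll $t1, $t1, 1 → $t1=16<<1=32
add $t3, $t3, 2 → $t3=6+2=8
cmp $t3, 12  (cmp 8,12)
bne L2: taken
add $t5, $t5, 14 → $t5=35+14=49
sll $t1, $t1, 1 → $t1=32<<1=64
add $t3, $t3, 2 → $t3=8+2=10
cmp $t3, 12  (cmp 10,12)
bne L2: taken
add $t5, $t5, 14 → $t5=49+14=63
sll $t1, $t1, 1 → $t1=64<<1=128
add $t3, $t3, 2 → $t3=10+2=12
cmp $t3, 12  (cmp 12,12)
bne L2: not taken
halt.
Total executed instructions: 24.

24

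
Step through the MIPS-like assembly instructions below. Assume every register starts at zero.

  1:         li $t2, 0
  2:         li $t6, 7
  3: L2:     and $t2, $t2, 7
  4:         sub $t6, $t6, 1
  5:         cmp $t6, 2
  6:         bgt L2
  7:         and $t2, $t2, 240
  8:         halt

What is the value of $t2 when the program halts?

li $t2, 0 → $t2=0
li $t6, 7 → $t6=7
and $t2, $t2, 7 → $t2=0&7=0
sub $t6, $t6, 1 → $t6=7-1=6
cmp $t6, 2  (cmp 6,2)
bgt L2: taken
and $t2, $t2, 7 → $t2=0&7=0
sub $t6, $t6, 1 → $t6=6-1=5
cmp $t6, 2  (cmp 5,2)
bgt L2: taken
and $t2, $t2, 7 → $t2=0&7=0
sub $t6, $t6, 1 → $t6=5-1=4
cmp $t6, 2  (cmp 4,2)
bgt L2: taken
and $t2, $t2, 7 → $t2=0&7=0
sub $t6, $t6, 1 → $t6=4-1=3
cmp $t6, 2  (cmp 3,2)
bgt L2: taken
and $t2, $t2, 7 → $t2=0&7=0
sub $t6, $t6, 1 → $t6=3-1=2
cmp $t6, 2  (cmp 2,2)
bgt L2: not taken
and $t2, $t2, 240 → $t2=0&240=0
halt.

0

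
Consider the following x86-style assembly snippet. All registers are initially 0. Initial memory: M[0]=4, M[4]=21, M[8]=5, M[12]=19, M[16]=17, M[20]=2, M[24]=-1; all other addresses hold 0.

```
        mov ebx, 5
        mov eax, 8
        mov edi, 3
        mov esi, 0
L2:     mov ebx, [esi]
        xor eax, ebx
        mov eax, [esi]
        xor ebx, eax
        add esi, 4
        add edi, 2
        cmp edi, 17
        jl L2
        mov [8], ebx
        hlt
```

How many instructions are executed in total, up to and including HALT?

62

mov ebx, 5 → ebx=5
mov eax, 8 → eax=8
mov edi, 3 → edi=3
mov esi, 0 → esi=0
mov ebx, [esi] → ebx=M[0]=4
xor eax, ebx → eax=8^4=12
mov eax, [esi] → eax=M[0]=4
xor ebx, eax → ebx=4^4=0
add esi, 4 → esi=0+4=4
add edi, 2 → edi=3+2=5
cmp edi, 17  (cmp 5,17)
jl L2: taken
mov ebx, [esi] → ebx=M[4]=21
xor eax, ebx → eax=4^21=17
mov eax, [esi] → eax=M[4]=21
xor ebx, eax → ebx=21^21=0
add esi, 4 → esi=4+4=8
add edi, 2 → edi=5+2=7
cmp edi, 17  (cmp 7,17)
jl L2: taken
mov ebx, [esi] → ebx=M[8]=5
xor eax, ebx → eax=21^5=16
mov eax, [esi] → eax=M[8]=5
xor ebx, eax → ebx=5^5=0
add esi, 4 → esi=8+4=12
add edi, 2 → edi=7+2=9
cmp edi, 17  (cmp 9,17)
jl L2: taken
mov ebx, [esi] → ebx=M[12]=19
xor eax, ebx → eax=5^19=22
mov eax, [esi] → eax=M[12]=19
xor ebx, eax → ebx=19^19=0
add esi, 4 → esi=12+4=16
add edi, 2 → edi=9+2=11
cmp edi, 17  (cmp 11,17)
jl L2: taken
mov ebx, [esi] → ebx=M[16]=17
xor eax, ebx → eax=19^17=2
mov eax, [esi] → eax=M[16]=17
xor ebx, eax → ebx=17^17=0
add esi, 4 → esi=16+4=20
add edi, 2 → edi=11+2=13
cmp edi, 17  (cmp 13,17)
jl L2: taken
mov ebx, [esi] → ebx=M[20]=2
xor eax, ebx → eax=17^2=19
mov eax, [esi] → eax=M[20]=2
xor ebx, eax → ebx=2^2=0
add esi, 4 → esi=20+4=24
add edi, 2 → edi=13+2=15
cmp edi, 17  (cmp 15,17)
jl L2: taken
mov ebx, [esi] → ebx=M[24]=-1
xor eax, ebx → eax=2^(-1)=-3
mov eax, [esi] → eax=M[24]=-1
xor ebx, eax → ebx=(-1)^(-1)=0
add esi, 4 → esi=24+4=28
add edi, 2 → edi=15+2=17
cmp edi, 17  (cmp 17,17)
jl L2: not taken
mov [8], ebx → M[8]=0
halt.
Total executed instructions: 62.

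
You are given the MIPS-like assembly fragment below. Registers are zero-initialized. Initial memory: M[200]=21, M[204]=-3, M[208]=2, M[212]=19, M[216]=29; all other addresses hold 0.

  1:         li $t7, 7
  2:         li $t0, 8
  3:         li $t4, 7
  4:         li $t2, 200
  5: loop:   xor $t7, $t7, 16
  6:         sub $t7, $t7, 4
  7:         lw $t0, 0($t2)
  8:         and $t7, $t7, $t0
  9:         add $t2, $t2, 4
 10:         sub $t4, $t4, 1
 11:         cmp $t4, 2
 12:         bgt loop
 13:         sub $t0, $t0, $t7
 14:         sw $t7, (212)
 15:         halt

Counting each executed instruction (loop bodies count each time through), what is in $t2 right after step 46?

$t7=7
$t0=8
$t4=7
$t2=200
$t7=7^16=23
$t7=23-4=19
$t0=M[200]=21
$t7=19&21=17
$t2=200+4=204
$t4=7-1=6
cmp $t4, 2  (cmp 6,2)
bgt loop: taken
$t7=17^16=1
$t7=1-4=-3
$t0=M[204]=-3
$t7=(-3)&(-3)=-3
$t2=204+4=208
$t4=6-1=5
cmp $t4, 2  (cmp 5,2)
bgt loop: taken
$t7=(-3)^16=-19
$t7=(-19)-4=-23
$t0=M[208]=2
$t7=(-23)&2=0
$t2=208+4=212
$t4=5-1=4
cmp $t4, 2  (cmp 4,2)
bgt loop: taken
$t7=0^16=16
$t7=16-4=12
$t0=M[212]=19
$t7=12&19=0
$t2=212+4=216
$t4=4-1=3
cmp $t4, 2  (cmp 3,2)
bgt loop: taken
$t7=0^16=16
$t7=16-4=12
$t0=M[216]=29
$t7=12&29=12
$t2=216+4=220
$t4=3-1=2
cmp $t4, 2  (cmp 2,2)
bgt loop: not taken
$t0=29-12=17
sw $t7, (212) → M[212]=12
After step 46: $t2 = 220.

220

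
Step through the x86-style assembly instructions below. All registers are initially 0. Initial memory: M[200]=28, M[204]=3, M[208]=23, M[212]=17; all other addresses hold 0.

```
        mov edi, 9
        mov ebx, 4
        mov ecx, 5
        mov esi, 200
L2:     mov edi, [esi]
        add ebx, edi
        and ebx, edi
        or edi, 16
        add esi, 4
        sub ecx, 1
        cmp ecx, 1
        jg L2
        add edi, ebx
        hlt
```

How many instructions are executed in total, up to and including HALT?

edi=9
ebx=4
ecx=5
esi=200
edi=M[200]=28
ebx=4+28=32
ebx=32&28=0
edi=28|16=28
esi=200+4=204
ecx=5-1=4
cmp ecx, 1  (cmp 4,1)
jg L2: taken
edi=M[204]=3
ebx=0+3=3
ebx=3&3=3
edi=3|16=19
esi=204+4=208
ecx=4-1=3
cmp ecx, 1  (cmp 3,1)
jg L2: taken
edi=M[208]=23
ebx=3+23=26
ebx=26&23=18
edi=23|16=23
esi=208+4=212
ecx=3-1=2
cmp ecx, 1  (cmp 2,1)
jg L2: taken
edi=M[212]=17
ebx=18+17=35
ebx=35&17=1
edi=17|16=17
esi=212+4=216
ecx=2-1=1
cmp ecx, 1  (cmp 1,1)
jg L2: not taken
edi=17+1=18
halt.
Total executed instructions: 38.

38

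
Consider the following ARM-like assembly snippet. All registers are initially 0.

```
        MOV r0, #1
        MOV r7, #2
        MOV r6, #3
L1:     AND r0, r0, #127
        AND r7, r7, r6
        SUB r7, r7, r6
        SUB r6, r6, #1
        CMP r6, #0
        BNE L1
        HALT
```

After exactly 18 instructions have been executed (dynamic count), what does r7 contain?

-1

r0=1
r7=2
r6=3
r0=1&127=1
r7=2&3=2
r7=2-3=-1
r6=3-1=2
CMP r6, #0  (cmp 2,0)
BNE L1: taken
r0=1&127=1
r7=(-1)&2=2
r7=2-2=0
r6=2-1=1
CMP r6, #0  (cmp 1,0)
BNE L1: taken
r0=1&127=1
r7=0&1=0
r7=0-1=-1
After step 18: r7 = -1.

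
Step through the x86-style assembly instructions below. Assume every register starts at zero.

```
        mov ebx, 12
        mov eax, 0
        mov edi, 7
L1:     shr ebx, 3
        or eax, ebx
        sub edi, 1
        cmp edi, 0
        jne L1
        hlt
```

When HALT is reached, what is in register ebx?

0

after mov ebx, 12: ebx=12
after mov eax, 0: eax=0
after mov edi, 7: edi=7
after shr ebx, 3: ebx=12>>3=1
after or eax, ebx: eax=0|1=1
after sub edi, 1: edi=7-1=6
cmp edi, 0  (cmp 6,0)
jne L1: taken
after shr ebx, 3: ebx=1>>3=0
after or eax, ebx: eax=1|0=1
after sub edi, 1: edi=6-1=5
cmp edi, 0  (cmp 5,0)
jne L1: taken
after shr ebx, 3: ebx=0>>3=0
after or eax, ebx: eax=1|0=1
after sub edi, 1: edi=5-1=4
cmp edi, 0  (cmp 4,0)
jne L1: taken
after shr ebx, 3: ebx=0>>3=0
after or eax, ebx: eax=1|0=1
after sub edi, 1: edi=4-1=3
cmp edi, 0  (cmp 3,0)
jne L1: taken
after shr ebx, 3: ebx=0>>3=0
after or eax, ebx: eax=1|0=1
after sub edi, 1: edi=3-1=2
cmp edi, 0  (cmp 2,0)
jne L1: taken
after shr ebx, 3: ebx=0>>3=0
after or eax, ebx: eax=1|0=1
after sub edi, 1: edi=2-1=1
cmp edi, 0  (cmp 1,0)
jne L1: taken
after shr ebx, 3: ebx=0>>3=0
after or eax, ebx: eax=1|0=1
after sub edi, 1: edi=1-1=0
cmp edi, 0  (cmp 0,0)
jne L1: not taken
halt.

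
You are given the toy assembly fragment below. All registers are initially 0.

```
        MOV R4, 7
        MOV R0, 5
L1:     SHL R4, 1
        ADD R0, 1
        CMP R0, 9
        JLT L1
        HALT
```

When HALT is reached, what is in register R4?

MOV R4, 7 → R4=7
MOV R0, 5 → R0=5
SHL R4, 1 → R4=7<<1=14
ADD R0, 1 → R0=5+1=6
CMP R0, 9  (cmp 6,9)
JLT L1: taken
SHL R4, 1 → R4=14<<1=28
ADD R0, 1 → R0=6+1=7
CMP R0, 9  (cmp 7,9)
JLT L1: taken
SHL R4, 1 → R4=28<<1=56
ADD R0, 1 → R0=7+1=8
CMP R0, 9  (cmp 8,9)
JLT L1: taken
SHL R4, 1 → R4=56<<1=112
ADD R0, 1 → R0=8+1=9
CMP R0, 9  (cmp 9,9)
JLT L1: not taken
halt.

112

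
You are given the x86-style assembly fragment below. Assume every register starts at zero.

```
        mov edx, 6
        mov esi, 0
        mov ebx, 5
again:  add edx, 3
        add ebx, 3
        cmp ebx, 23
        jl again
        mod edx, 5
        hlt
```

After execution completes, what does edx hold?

edx=6
esi=0
ebx=5
edx=6+3=9
ebx=5+3=8
cmp ebx, 23  (cmp 8,23)
jl again: taken
edx=9+3=12
ebx=8+3=11
cmp ebx, 23  (cmp 11,23)
jl again: taken
edx=12+3=15
ebx=11+3=14
cmp ebx, 23  (cmp 14,23)
jl again: taken
edx=15+3=18
ebx=14+3=17
cmp ebx, 23  (cmp 17,23)
jl again: taken
edx=18+3=21
ebx=17+3=20
cmp ebx, 23  (cmp 20,23)
jl again: taken
edx=21+3=24
ebx=20+3=23
cmp ebx, 23  (cmp 23,23)
jl again: not taken
edx=24%5=4
halt.

4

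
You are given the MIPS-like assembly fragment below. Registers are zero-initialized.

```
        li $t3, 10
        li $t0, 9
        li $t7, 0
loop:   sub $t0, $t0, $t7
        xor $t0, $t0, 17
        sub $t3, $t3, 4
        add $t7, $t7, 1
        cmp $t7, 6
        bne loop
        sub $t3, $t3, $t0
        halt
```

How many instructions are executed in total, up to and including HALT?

41

after li $t3, 10: $t3=10
after li $t0, 9: $t0=9
after li $t7, 0: $t7=0
after sub $t0, $t0, $t7: $t0=9-0=9
after xor $t0, $t0, 17: $t0=9^17=24
after sub $t3, $t3, 4: $t3=10-4=6
after add $t7, $t7, 1: $t7=0+1=1
cmp $t7, 6  (cmp 1,6)
bne loop: taken
after sub $t0, $t0, $t7: $t0=24-1=23
after xor $t0, $t0, 17: $t0=23^17=6
after sub $t3, $t3, 4: $t3=6-4=2
after add $t7, $t7, 1: $t7=1+1=2
cmp $t7, 6  (cmp 2,6)
bne loop: taken
after sub $t0, $t0, $t7: $t0=6-2=4
after xor $t0, $t0, 17: $t0=4^17=21
after sub $t3, $t3, 4: $t3=2-4=-2
after add $t7, $t7, 1: $t7=2+1=3
cmp $t7, 6  (cmp 3,6)
bne loop: taken
after sub $t0, $t0, $t7: $t0=21-3=18
after xor $t0, $t0, 17: $t0=18^17=3
after sub $t3, $t3, 4: $t3=(-2)-4=-6
after add $t7, $t7, 1: $t7=3+1=4
cmp $t7, 6  (cmp 4,6)
bne loop: taken
after sub $t0, $t0, $t7: $t0=3-4=-1
after xor $t0, $t0, 17: $t0=(-1)^17=-18
after sub $t3, $t3, 4: $t3=(-6)-4=-10
after add $t7, $t7, 1: $t7=4+1=5
cmp $t7, 6  (cmp 5,6)
bne loop: taken
after sub $t0, $t0, $t7: $t0=(-18)-5=-23
after xor $t0, $t0, 17: $t0=(-23)^17=-8
after sub $t3, $t3, 4: $t3=(-10)-4=-14
after add $t7, $t7, 1: $t7=5+1=6
cmp $t7, 6  (cmp 6,6)
bne loop: not taken
after sub $t3, $t3, $t0: $t3=(-14)-(-8)=-6
halt.
Total executed instructions: 41.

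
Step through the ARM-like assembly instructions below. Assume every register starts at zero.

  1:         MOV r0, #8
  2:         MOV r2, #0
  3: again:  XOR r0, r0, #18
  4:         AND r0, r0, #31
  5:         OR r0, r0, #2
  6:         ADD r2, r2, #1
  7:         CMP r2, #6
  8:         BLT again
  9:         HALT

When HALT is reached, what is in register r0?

10

after MOV r0, #8: r0=8
after MOV r2, #0: r2=0
after XOR r0, r0, #18: r0=8^18=26
after AND r0, r0, #31: r0=26&31=26
after OR r0, r0, #2: r0=26|2=26
after ADD r2, r2, #1: r2=0+1=1
CMP r2, #6  (cmp 1,6)
BLT again: taken
after XOR r0, r0, #18: r0=26^18=8
after AND r0, r0, #31: r0=8&31=8
after OR r0, r0, #2: r0=8|2=10
after ADD r2, r2, #1: r2=1+1=2
CMP r2, #6  (cmp 2,6)
BLT again: taken
after XOR r0, r0, #18: r0=10^18=24
after AND r0, r0, #31: r0=24&31=24
after OR r0, r0, #2: r0=24|2=26
after ADD r2, r2, #1: r2=2+1=3
CMP r2, #6  (cmp 3,6)
BLT again: taken
after XOR r0, r0, #18: r0=26^18=8
after AND r0, r0, #31: r0=8&31=8
after OR r0, r0, #2: r0=8|2=10
after ADD r2, r2, #1: r2=3+1=4
CMP r2, #6  (cmp 4,6)
BLT again: taken
after XOR r0, r0, #18: r0=10^18=24
after AND r0, r0, #31: r0=24&31=24
after OR r0, r0, #2: r0=24|2=26
after ADD r2, r2, #1: r2=4+1=5
CMP r2, #6  (cmp 5,6)
BLT again: taken
after XOR r0, r0, #18: r0=26^18=8
after AND r0, r0, #31: r0=8&31=8
after OR r0, r0, #2: r0=8|2=10
after ADD r2, r2, #1: r2=5+1=6
CMP r2, #6  (cmp 6,6)
BLT again: not taken
halt.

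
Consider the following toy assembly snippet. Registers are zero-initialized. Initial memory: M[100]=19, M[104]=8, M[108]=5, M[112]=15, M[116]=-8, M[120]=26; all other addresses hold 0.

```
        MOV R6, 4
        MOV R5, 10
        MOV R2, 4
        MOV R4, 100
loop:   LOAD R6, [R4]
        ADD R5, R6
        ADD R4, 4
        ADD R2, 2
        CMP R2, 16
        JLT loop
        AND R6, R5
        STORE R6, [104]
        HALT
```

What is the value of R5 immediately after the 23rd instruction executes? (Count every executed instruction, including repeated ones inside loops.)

42

R6=4
R5=10
R2=4
R4=100
R6=M[100]=19
R5=10+19=29
R4=100+4=104
R2=4+2=6
CMP R2, 16  (cmp 6,16)
JLT loop: taken
R6=M[104]=8
R5=29+8=37
R4=104+4=108
R2=6+2=8
CMP R2, 16  (cmp 8,16)
JLT loop: taken
R6=M[108]=5
R5=37+5=42
R4=108+4=112
R2=8+2=10
CMP R2, 16  (cmp 10,16)
JLT loop: taken
R6=M[112]=15
After step 23: R5 = 42.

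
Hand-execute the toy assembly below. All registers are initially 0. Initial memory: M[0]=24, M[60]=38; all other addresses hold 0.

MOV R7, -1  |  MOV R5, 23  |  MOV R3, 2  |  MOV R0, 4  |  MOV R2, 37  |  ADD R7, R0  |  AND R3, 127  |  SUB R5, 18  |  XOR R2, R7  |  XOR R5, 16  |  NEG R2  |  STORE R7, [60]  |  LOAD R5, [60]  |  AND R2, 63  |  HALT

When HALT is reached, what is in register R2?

after MOV R7, -1: R7=-1
after MOV R5, 23: R5=23
after MOV R3, 2: R3=2
after MOV R0, 4: R0=4
after MOV R2, 37: R2=37
after ADD R7, R0: R7=(-1)+4=3
after AND R3, 127: R3=2&127=2
after SUB R5, 18: R5=23-18=5
after XOR R2, R7: R2=37^3=38
after XOR R5, 16: R5=5^16=21
after NEG R2: R2=-(38)=-38
STORE R7, [60] → M[60]=3
after LOAD R5, [60]: R5=M[60]=3
after AND R2, 63: R2=(-38)&63=26
halt.

26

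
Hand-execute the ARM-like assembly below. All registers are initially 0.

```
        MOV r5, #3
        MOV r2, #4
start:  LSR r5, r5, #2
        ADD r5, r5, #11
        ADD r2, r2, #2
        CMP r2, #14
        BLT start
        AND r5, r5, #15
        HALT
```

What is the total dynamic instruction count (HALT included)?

after MOV r5, #3: r5=3
after MOV r2, #4: r2=4
after LSR r5, r5, #2: r5=3>>2=0
after ADD r5, r5, #11: r5=0+11=11
after ADD r2, r2, #2: r2=4+2=6
CMP r2, #14  (cmp 6,14)
BLT start: taken
after LSR r5, r5, #2: r5=11>>2=2
after ADD r5, r5, #11: r5=2+11=13
after ADD r2, r2, #2: r2=6+2=8
CMP r2, #14  (cmp 8,14)
BLT start: taken
after LSR r5, r5, #2: r5=13>>2=3
after ADD r5, r5, #11: r5=3+11=14
after ADD r2, r2, #2: r2=8+2=10
CMP r2, #14  (cmp 10,14)
BLT start: taken
after LSR r5, r5, #2: r5=14>>2=3
after ADD r5, r5, #11: r5=3+11=14
after ADD r2, r2, #2: r2=10+2=12
CMP r2, #14  (cmp 12,14)
BLT start: taken
after LSR r5, r5, #2: r5=14>>2=3
after ADD r5, r5, #11: r5=3+11=14
after ADD r2, r2, #2: r2=12+2=14
CMP r2, #14  (cmp 14,14)
BLT start: not taken
after AND r5, r5, #15: r5=14&15=14
halt.
Total executed instructions: 29.

29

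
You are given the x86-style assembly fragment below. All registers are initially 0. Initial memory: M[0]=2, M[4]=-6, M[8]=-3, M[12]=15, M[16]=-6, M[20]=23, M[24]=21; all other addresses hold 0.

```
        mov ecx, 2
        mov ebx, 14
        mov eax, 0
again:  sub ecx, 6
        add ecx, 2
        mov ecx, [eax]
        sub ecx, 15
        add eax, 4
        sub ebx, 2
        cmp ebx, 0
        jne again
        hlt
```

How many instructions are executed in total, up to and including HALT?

60

mov ecx, 2 → ecx=2
mov ebx, 14 → ebx=14
mov eax, 0 → eax=0
sub ecx, 6 → ecx=2-6=-4
add ecx, 2 → ecx=(-4)+2=-2
mov ecx, [eax] → ecx=M[0]=2
sub ecx, 15 → ecx=2-15=-13
add eax, 4 → eax=0+4=4
sub ebx, 2 → ebx=14-2=12
cmp ebx, 0  (cmp 12,0)
jne again: taken
sub ecx, 6 → ecx=(-13)-6=-19
add ecx, 2 → ecx=(-19)+2=-17
mov ecx, [eax] → ecx=M[4]=-6
sub ecx, 15 → ecx=(-6)-15=-21
add eax, 4 → eax=4+4=8
sub ebx, 2 → ebx=12-2=10
cmp ebx, 0  (cmp 10,0)
jne again: taken
sub ecx, 6 → ecx=(-21)-6=-27
add ecx, 2 → ecx=(-27)+2=-25
mov ecx, [eax] → ecx=M[8]=-3
sub ecx, 15 → ecx=(-3)-15=-18
add eax, 4 → eax=8+4=12
sub ebx, 2 → ebx=10-2=8
cmp ebx, 0  (cmp 8,0)
jne again: taken
sub ecx, 6 → ecx=(-18)-6=-24
add ecx, 2 → ecx=(-24)+2=-22
mov ecx, [eax] → ecx=M[12]=15
sub ecx, 15 → ecx=15-15=0
add eax, 4 → eax=12+4=16
sub ebx, 2 → ebx=8-2=6
cmp ebx, 0  (cmp 6,0)
jne again: taken
sub ecx, 6 → ecx=0-6=-6
add ecx, 2 → ecx=(-6)+2=-4
mov ecx, [eax] → ecx=M[16]=-6
sub ecx, 15 → ecx=(-6)-15=-21
add eax, 4 → eax=16+4=20
sub ebx, 2 → ebx=6-2=4
cmp ebx, 0  (cmp 4,0)
jne again: taken
sub ecx, 6 → ecx=(-21)-6=-27
add ecx, 2 → ecx=(-27)+2=-25
mov ecx, [eax] → ecx=M[20]=23
sub ecx, 15 → ecx=23-15=8
add eax, 4 → eax=20+4=24
sub ebx, 2 → ebx=4-2=2
cmp ebx, 0  (cmp 2,0)
jne again: taken
sub ecx, 6 → ecx=8-6=2
add ecx, 2 → ecx=2+2=4
mov ecx, [eax] → ecx=M[24]=21
sub ecx, 15 → ecx=21-15=6
add eax, 4 → eax=24+4=28
sub ebx, 2 → ebx=2-2=0
cmp ebx, 0  (cmp 0,0)
jne again: not taken
halt.
Total executed instructions: 60.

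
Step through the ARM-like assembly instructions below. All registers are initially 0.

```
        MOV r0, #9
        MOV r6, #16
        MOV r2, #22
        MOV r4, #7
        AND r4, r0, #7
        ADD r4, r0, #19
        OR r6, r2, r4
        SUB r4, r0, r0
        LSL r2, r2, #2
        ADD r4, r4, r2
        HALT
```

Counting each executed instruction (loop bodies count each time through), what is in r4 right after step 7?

28

MOV r0, #9 → r0=9
MOV r6, #16 → r6=16
MOV r2, #22 → r2=22
MOV r4, #7 → r4=7
AND r4, r0, #7 → r4=9&7=1
ADD r4, r0, #19 → r4=9+19=28
OR r6, r2, r4 → r6=22|28=30
After step 7: r4 = 28.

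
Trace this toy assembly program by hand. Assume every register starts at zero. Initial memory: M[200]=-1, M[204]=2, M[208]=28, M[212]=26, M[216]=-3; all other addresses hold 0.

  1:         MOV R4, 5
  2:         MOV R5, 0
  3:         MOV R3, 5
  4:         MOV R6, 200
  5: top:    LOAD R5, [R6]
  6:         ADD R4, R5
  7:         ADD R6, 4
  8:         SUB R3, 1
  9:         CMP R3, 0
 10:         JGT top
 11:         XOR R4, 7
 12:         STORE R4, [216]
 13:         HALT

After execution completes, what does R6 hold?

R4=5
R5=0
R3=5
R6=200
R5=M[200]=-1
R4=5+(-1)=4
R6=200+4=204
R3=5-1=4
CMP R3, 0  (cmp 4,0)
JGT top: taken
R5=M[204]=2
R4=4+2=6
R6=204+4=208
R3=4-1=3
CMP R3, 0  (cmp 3,0)
JGT top: taken
R5=M[208]=28
R4=6+28=34
R6=208+4=212
R3=3-1=2
CMP R3, 0  (cmp 2,0)
JGT top: taken
R5=M[212]=26
R4=34+26=60
R6=212+4=216
R3=2-1=1
CMP R3, 0  (cmp 1,0)
JGT top: taken
R5=M[216]=-3
R4=60+(-3)=57
R6=216+4=220
R3=1-1=0
CMP R3, 0  (cmp 0,0)
JGT top: not taken
R4=57^7=62
STORE R4, [216] → M[216]=62
halt.

220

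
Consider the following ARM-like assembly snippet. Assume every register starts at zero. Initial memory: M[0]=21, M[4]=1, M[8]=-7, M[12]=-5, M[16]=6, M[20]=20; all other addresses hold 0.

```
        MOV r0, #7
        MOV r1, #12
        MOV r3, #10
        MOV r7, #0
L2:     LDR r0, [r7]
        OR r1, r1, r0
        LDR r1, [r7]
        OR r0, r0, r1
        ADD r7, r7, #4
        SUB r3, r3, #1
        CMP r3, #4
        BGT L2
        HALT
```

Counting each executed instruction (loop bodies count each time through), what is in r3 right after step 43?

after MOV r0, #7: r0=7
after MOV r1, #12: r1=12
after MOV r3, #10: r3=10
after MOV r7, #0: r7=0
after LDR r0, [r7]: r0=M[0]=21
after OR r1, r1, r0: r1=12|21=29
after LDR r1, [r7]: r1=M[0]=21
after OR r0, r0, r1: r0=21|21=21
after ADD r7, r7, #4: r7=0+4=4
after SUB r3, r3, #1: r3=10-1=9
CMP r3, #4  (cmp 9,4)
BGT L2: taken
after LDR r0, [r7]: r0=M[4]=1
after OR r1, r1, r0: r1=21|1=21
after LDR r1, [r7]: r1=M[4]=1
after OR r0, r0, r1: r0=1|1=1
after ADD r7, r7, #4: r7=4+4=8
after SUB r3, r3, #1: r3=9-1=8
CMP r3, #4  (cmp 8,4)
BGT L2: taken
after LDR r0, [r7]: r0=M[8]=-7
after OR r1, r1, r0: r1=1|(-7)=-7
after LDR r1, [r7]: r1=M[8]=-7
after OR r0, r0, r1: r0=(-7)|(-7)=-7
after ADD r7, r7, #4: r7=8+4=12
after SUB r3, r3, #1: r3=8-1=7
CMP r3, #4  (cmp 7,4)
BGT L2: taken
after LDR r0, [r7]: r0=M[12]=-5
after OR r1, r1, r0: r1=(-7)|(-5)=-5
after LDR r1, [r7]: r1=M[12]=-5
after OR r0, r0, r1: r0=(-5)|(-5)=-5
after ADD r7, r7, #4: r7=12+4=16
after SUB r3, r3, #1: r3=7-1=6
CMP r3, #4  (cmp 6,4)
BGT L2: taken
after LDR r0, [r7]: r0=M[16]=6
after OR r1, r1, r0: r1=(-5)|6=-1
after LDR r1, [r7]: r1=M[16]=6
after OR r0, r0, r1: r0=6|6=6
after ADD r7, r7, #4: r7=16+4=20
after SUB r3, r3, #1: r3=6-1=5
CMP r3, #4  (cmp 5,4)
After step 43: r3 = 5.

5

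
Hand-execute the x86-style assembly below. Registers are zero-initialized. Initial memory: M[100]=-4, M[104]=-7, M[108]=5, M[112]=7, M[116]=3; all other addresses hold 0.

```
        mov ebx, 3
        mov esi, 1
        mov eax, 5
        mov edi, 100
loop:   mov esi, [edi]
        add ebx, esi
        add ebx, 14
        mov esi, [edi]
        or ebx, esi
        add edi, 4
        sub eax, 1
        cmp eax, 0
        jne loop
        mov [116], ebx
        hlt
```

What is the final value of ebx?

ebx=3
esi=1
eax=5
edi=100
esi=M[100]=-4
ebx=3+(-4)=-1
ebx=(-1)+14=13
esi=M[100]=-4
ebx=13|(-4)=-3
edi=100+4=104
eax=5-1=4
cmp eax, 0  (cmp 4,0)
jne loop: taken
esi=M[104]=-7
ebx=(-3)+(-7)=-10
ebx=(-10)+14=4
esi=M[104]=-7
ebx=4|(-7)=-3
edi=104+4=108
eax=4-1=3
cmp eax, 0  (cmp 3,0)
jne loop: taken
esi=M[108]=5
ebx=(-3)+5=2
ebx=2+14=16
esi=M[108]=5
ebx=16|5=21
edi=108+4=112
eax=3-1=2
cmp eax, 0  (cmp 2,0)
jne loop: taken
esi=M[112]=7
ebx=21+7=28
ebx=28+14=42
esi=M[112]=7
ebx=42|7=47
edi=112+4=116
eax=2-1=1
cmp eax, 0  (cmp 1,0)
jne loop: taken
esi=M[116]=3
ebx=47+3=50
ebx=50+14=64
esi=M[116]=3
ebx=64|3=67
edi=116+4=120
eax=1-1=0
cmp eax, 0  (cmp 0,0)
jne loop: not taken
mov [116], ebx → M[116]=67
halt.

67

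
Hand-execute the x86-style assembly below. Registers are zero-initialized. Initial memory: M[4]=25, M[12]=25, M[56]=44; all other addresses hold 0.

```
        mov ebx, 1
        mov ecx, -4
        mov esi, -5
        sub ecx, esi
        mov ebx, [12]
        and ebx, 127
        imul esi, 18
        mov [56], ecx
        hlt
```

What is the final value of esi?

-90

mov ebx, 1 → ebx=1
mov ecx, -4 → ecx=-4
mov esi, -5 → esi=-5
sub ecx, esi → ecx=(-4)-(-5)=1
mov ebx, [12] → ebx=M[12]=25
and ebx, 127 → ebx=25&127=25
imul esi, 18 → esi=(-5)*18=-90
mov [56], ecx → M[56]=1
halt.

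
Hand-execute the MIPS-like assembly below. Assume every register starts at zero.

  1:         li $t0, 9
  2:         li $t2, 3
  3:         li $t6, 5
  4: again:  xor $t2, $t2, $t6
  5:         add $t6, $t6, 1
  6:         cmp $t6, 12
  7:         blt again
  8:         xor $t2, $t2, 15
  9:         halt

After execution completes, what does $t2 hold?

li $t0, 9 → $t0=9
li $t2, 3 → $t2=3
li $t6, 5 → $t6=5
xor $t2, $t2, $t6 → $t2=3^5=6
add $t6, $t6, 1 → $t6=5+1=6
cmp $t6, 12  (cmp 6,12)
blt again: taken
xor $t2, $t2, $t6 → $t2=6^6=0
add $t6, $t6, 1 → $t6=6+1=7
cmp $t6, 12  (cmp 7,12)
blt again: taken
xor $t2, $t2, $t6 → $t2=0^7=7
add $t6, $t6, 1 → $t6=7+1=8
cmp $t6, 12  (cmp 8,12)
blt again: taken
xor $t2, $t2, $t6 → $t2=7^8=15
add $t6, $t6, 1 → $t6=8+1=9
cmp $t6, 12  (cmp 9,12)
blt again: taken
xor $t2, $t2, $t6 → $t2=15^9=6
add $t6, $t6, 1 → $t6=9+1=10
cmp $t6, 12  (cmp 10,12)
blt again: taken
xor $t2, $t2, $t6 → $t2=6^10=12
add $t6, $t6, 1 → $t6=10+1=11
cmp $t6, 12  (cmp 11,12)
blt again: taken
xor $t2, $t2, $t6 → $t2=12^11=7
add $t6, $t6, 1 → $t6=11+1=12
cmp $t6, 12  (cmp 12,12)
blt again: not taken
xor $t2, $t2, 15 → $t2=7^15=8
halt.

8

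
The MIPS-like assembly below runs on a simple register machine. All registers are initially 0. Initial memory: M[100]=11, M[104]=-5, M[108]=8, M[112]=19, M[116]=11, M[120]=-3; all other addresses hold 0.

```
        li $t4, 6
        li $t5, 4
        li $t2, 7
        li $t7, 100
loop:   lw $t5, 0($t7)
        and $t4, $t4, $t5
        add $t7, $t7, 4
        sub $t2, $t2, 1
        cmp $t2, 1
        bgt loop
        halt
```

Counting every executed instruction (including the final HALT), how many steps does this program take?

li $t4, 6 → $t4=6
li $t5, 4 → $t5=4
li $t2, 7 → $t2=7
li $t7, 100 → $t7=100
lw $t5, 0($t7) → $t5=M[100]=11
and $t4, $t4, $t5 → $t4=6&11=2
add $t7, $t7, 4 → $t7=100+4=104
sub $t2, $t2, 1 → $t2=7-1=6
cmp $t2, 1  (cmp 6,1)
bgt loop: taken
lw $t5, 0($t7) → $t5=M[104]=-5
and $t4, $t4, $t5 → $t4=2&(-5)=2
add $t7, $t7, 4 → $t7=104+4=108
sub $t2, $t2, 1 → $t2=6-1=5
cmp $t2, 1  (cmp 5,1)
bgt loop: taken
lw $t5, 0($t7) → $t5=M[108]=8
and $t4, $t4, $t5 → $t4=2&8=0
add $t7, $t7, 4 → $t7=108+4=112
sub $t2, $t2, 1 → $t2=5-1=4
cmp $t2, 1  (cmp 4,1)
bgt loop: taken
lw $t5, 0($t7) → $t5=M[112]=19
and $t4, $t4, $t5 → $t4=0&19=0
add $t7, $t7, 4 → $t7=112+4=116
sub $t2, $t2, 1 → $t2=4-1=3
cmp $t2, 1  (cmp 3,1)
bgt loop: taken
lw $t5, 0($t7) → $t5=M[116]=11
and $t4, $t4, $t5 → $t4=0&11=0
add $t7, $t7, 4 → $t7=116+4=120
sub $t2, $t2, 1 → $t2=3-1=2
cmp $t2, 1  (cmp 2,1)
bgt loop: taken
lw $t5, 0($t7) → $t5=M[120]=-3
and $t4, $t4, $t5 → $t4=0&(-3)=0
add $t7, $t7, 4 → $t7=120+4=124
sub $t2, $t2, 1 → $t2=2-1=1
cmp $t2, 1  (cmp 1,1)
bgt loop: not taken
halt.
Total executed instructions: 41.

41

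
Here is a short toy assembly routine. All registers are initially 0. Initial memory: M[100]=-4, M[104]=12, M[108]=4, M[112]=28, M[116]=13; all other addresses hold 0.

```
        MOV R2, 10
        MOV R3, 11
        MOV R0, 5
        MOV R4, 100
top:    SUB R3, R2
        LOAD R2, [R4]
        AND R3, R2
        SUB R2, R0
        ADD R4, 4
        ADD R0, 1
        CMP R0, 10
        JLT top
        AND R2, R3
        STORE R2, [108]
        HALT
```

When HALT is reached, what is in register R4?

after MOV R2, 10: R2=10
after MOV R3, 11: R3=11
after MOV R0, 5: R0=5
after MOV R4, 100: R4=100
after SUB R3, R2: R3=11-10=1
after LOAD R2, [R4]: R2=M[100]=-4
after AND R3, R2: R3=1&(-4)=0
after SUB R2, R0: R2=(-4)-5=-9
after ADD R4, 4: R4=100+4=104
after ADD R0, 1: R0=5+1=6
CMP R0, 10  (cmp 6,10)
JLT top: taken
after SUB R3, R2: R3=0-(-9)=9
after LOAD R2, [R4]: R2=M[104]=12
after AND R3, R2: R3=9&12=8
after SUB R2, R0: R2=12-6=6
after ADD R4, 4: R4=104+4=108
after ADD R0, 1: R0=6+1=7
CMP R0, 10  (cmp 7,10)
JLT top: taken
after SUB R3, R2: R3=8-6=2
after LOAD R2, [R4]: R2=M[108]=4
after AND R3, R2: R3=2&4=0
after SUB R2, R0: R2=4-7=-3
after ADD R4, 4: R4=108+4=112
after ADD R0, 1: R0=7+1=8
CMP R0, 10  (cmp 8,10)
JLT top: taken
after SUB R3, R2: R3=0-(-3)=3
after LOAD R2, [R4]: R2=M[112]=28
after AND R3, R2: R3=3&28=0
after SUB R2, R0: R2=28-8=20
after ADD R4, 4: R4=112+4=116
after ADD R0, 1: R0=8+1=9
CMP R0, 10  (cmp 9,10)
JLT top: taken
after SUB R3, R2: R3=0-20=-20
after LOAD R2, [R4]: R2=M[116]=13
after AND R3, R2: R3=(-20)&13=12
after SUB R2, R0: R2=13-9=4
after ADD R4, 4: R4=116+4=120
after ADD R0, 1: R0=9+1=10
CMP R0, 10  (cmp 10,10)
JLT top: not taken
after AND R2, R3: R2=4&12=4
STORE R2, [108] → M[108]=4
halt.

120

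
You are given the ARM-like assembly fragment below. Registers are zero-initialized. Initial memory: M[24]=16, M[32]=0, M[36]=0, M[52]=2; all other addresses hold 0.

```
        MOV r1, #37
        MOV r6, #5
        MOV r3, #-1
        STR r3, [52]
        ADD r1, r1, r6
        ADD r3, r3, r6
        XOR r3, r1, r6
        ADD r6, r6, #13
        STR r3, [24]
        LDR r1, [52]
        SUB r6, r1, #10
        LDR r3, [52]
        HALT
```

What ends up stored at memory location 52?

-1

r1=37
r6=5
r3=-1
STR r3, [52] → M[52]=-1
r1=37+5=42
r3=(-1)+5=4
r3=42^5=47
r6=5+13=18
STR r3, [24] → M[24]=47
r1=M[52]=-1
r6=(-1)-10=-11
r3=M[52]=-1
halt.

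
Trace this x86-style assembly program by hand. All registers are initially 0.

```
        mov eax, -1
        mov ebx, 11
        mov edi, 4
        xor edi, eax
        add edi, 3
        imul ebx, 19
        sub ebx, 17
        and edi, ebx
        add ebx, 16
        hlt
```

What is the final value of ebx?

208

mov eax, -1 → eax=-1
mov ebx, 11 → ebx=11
mov edi, 4 → edi=4
xor edi, eax → edi=4^(-1)=-5
add edi, 3 → edi=(-5)+3=-2
imul ebx, 19 → ebx=11*19=209
sub ebx, 17 → ebx=209-17=192
and edi, ebx → edi=(-2)&192=192
add ebx, 16 → ebx=192+16=208
halt.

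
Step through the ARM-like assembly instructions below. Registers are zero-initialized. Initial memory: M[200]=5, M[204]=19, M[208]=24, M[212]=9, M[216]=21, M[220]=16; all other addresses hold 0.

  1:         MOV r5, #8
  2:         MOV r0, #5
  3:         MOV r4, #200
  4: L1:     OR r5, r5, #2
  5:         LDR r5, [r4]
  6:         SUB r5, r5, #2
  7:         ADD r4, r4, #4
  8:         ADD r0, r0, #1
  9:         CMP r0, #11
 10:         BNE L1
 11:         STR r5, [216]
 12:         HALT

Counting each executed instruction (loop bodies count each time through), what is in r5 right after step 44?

14

MOV r5, #8 → r5=8
MOV r0, #5 → r0=5
MOV r4, #200 → r4=200
OR r5, r5, #2 → r5=8|2=10
LDR r5, [r4] → r5=M[200]=5
SUB r5, r5, #2 → r5=5-2=3
ADD r4, r4, #4 → r4=200+4=204
ADD r0, r0, #1 → r0=5+1=6
CMP r0, #11  (cmp 6,11)
BNE L1: taken
OR r5, r5, #2 → r5=3|2=3
LDR r5, [r4] → r5=M[204]=19
SUB r5, r5, #2 → r5=19-2=17
ADD r4, r4, #4 → r4=204+4=208
ADD r0, r0, #1 → r0=6+1=7
CMP r0, #11  (cmp 7,11)
BNE L1: taken
OR r5, r5, #2 → r5=17|2=19
LDR r5, [r4] → r5=M[208]=24
SUB r5, r5, #2 → r5=24-2=22
ADD r4, r4, #4 → r4=208+4=212
ADD r0, r0, #1 → r0=7+1=8
CMP r0, #11  (cmp 8,11)
BNE L1: taken
OR r5, r5, #2 → r5=22|2=22
LDR r5, [r4] → r5=M[212]=9
SUB r5, r5, #2 → r5=9-2=7
ADD r4, r4, #4 → r4=212+4=216
ADD r0, r0, #1 → r0=8+1=9
CMP r0, #11  (cmp 9,11)
BNE L1: taken
OR r5, r5, #2 → r5=7|2=7
LDR r5, [r4] → r5=M[216]=21
SUB r5, r5, #2 → r5=21-2=19
ADD r4, r4, #4 → r4=216+4=220
ADD r0, r0, #1 → r0=9+1=10
CMP r0, #11  (cmp 10,11)
BNE L1: taken
OR r5, r5, #2 → r5=19|2=19
LDR r5, [r4] → r5=M[220]=16
SUB r5, r5, #2 → r5=16-2=14
ADD r4, r4, #4 → r4=220+4=224
ADD r0, r0, #1 → r0=10+1=11
CMP r0, #11  (cmp 11,11)
After step 44: r5 = 14.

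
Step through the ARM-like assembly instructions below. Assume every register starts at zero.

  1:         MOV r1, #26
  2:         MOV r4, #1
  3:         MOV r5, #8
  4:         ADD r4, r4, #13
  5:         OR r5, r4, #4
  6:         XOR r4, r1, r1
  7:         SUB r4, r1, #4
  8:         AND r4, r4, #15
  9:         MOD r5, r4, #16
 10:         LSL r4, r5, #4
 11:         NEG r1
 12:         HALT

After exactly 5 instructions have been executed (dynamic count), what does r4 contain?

MOV r1, #26 → r1=26
MOV r4, #1 → r4=1
MOV r5, #8 → r5=8
ADD r4, r4, #13 → r4=1+13=14
OR r5, r4, #4 → r5=14|4=14
After step 5: r4 = 14.

14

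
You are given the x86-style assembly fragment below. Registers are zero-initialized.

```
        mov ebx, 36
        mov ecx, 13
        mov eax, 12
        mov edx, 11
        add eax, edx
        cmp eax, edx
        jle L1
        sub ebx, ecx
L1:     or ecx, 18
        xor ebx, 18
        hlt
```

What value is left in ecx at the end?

31

ebx=36
ecx=13
eax=12
edx=11
eax=12+11=23
cmp eax, edx  (cmp 23,11)
jle L1: not taken
ebx=36-13=23
ecx=13|18=31
ebx=23^18=5
halt.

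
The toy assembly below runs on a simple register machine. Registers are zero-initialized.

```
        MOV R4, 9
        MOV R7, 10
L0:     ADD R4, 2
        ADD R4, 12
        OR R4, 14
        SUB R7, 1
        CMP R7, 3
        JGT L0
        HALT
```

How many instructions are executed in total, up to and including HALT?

45

after MOV R4, 9: R4=9
after MOV R7, 10: R7=10
after ADD R4, 2: R4=9+2=11
after ADD R4, 12: R4=11+12=23
after OR R4, 14: R4=23|14=31
after SUB R7, 1: R7=10-1=9
CMP R7, 3  (cmp 9,3)
JGT L0: taken
after ADD R4, 2: R4=31+2=33
after ADD R4, 12: R4=33+12=45
after OR R4, 14: R4=45|14=47
after SUB R7, 1: R7=9-1=8
CMP R7, 3  (cmp 8,3)
JGT L0: taken
after ADD R4, 2: R4=47+2=49
after ADD R4, 12: R4=49+12=61
after OR R4, 14: R4=61|14=63
after SUB R7, 1: R7=8-1=7
CMP R7, 3  (cmp 7,3)
JGT L0: taken
after ADD R4, 2: R4=63+2=65
after ADD R4, 12: R4=65+12=77
after OR R4, 14: R4=77|14=79
after SUB R7, 1: R7=7-1=6
CMP R7, 3  (cmp 6,3)
JGT L0: taken
after ADD R4, 2: R4=79+2=81
after ADD R4, 12: R4=81+12=93
after OR R4, 14: R4=93|14=95
after SUB R7, 1: R7=6-1=5
CMP R7, 3  (cmp 5,3)
JGT L0: taken
after ADD R4, 2: R4=95+2=97
after ADD R4, 12: R4=97+12=109
after OR R4, 14: R4=109|14=111
after SUB R7, 1: R7=5-1=4
CMP R7, 3  (cmp 4,3)
JGT L0: taken
after ADD R4, 2: R4=111+2=113
after ADD R4, 12: R4=113+12=125
after OR R4, 14: R4=125|14=127
after SUB R7, 1: R7=4-1=3
CMP R7, 3  (cmp 3,3)
JGT L0: not taken
halt.
Total executed instructions: 45.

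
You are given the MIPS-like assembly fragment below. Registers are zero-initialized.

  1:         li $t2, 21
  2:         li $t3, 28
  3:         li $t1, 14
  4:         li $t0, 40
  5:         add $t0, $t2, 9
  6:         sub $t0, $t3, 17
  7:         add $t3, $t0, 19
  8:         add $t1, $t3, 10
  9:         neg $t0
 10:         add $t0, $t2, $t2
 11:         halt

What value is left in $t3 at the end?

30

li $t2, 21 → $t2=21
li $t3, 28 → $t3=28
li $t1, 14 → $t1=14
li $t0, 40 → $t0=40
add $t0, $t2, 9 → $t0=21+9=30
sub $t0, $t3, 17 → $t0=28-17=11
add $t3, $t0, 19 → $t3=11+19=30
add $t1, $t3, 10 → $t1=30+10=40
neg $t0 → $t0=-(11)=-11
add $t0, $t2, $t2 → $t0=21+21=42
halt.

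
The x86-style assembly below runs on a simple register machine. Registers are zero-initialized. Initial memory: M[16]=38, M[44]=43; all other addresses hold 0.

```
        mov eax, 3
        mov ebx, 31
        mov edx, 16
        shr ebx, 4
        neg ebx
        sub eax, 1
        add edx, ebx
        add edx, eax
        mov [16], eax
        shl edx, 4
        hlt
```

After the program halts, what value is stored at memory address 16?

2

mov eax, 3 → eax=3
mov ebx, 31 → ebx=31
mov edx, 16 → edx=16
shr ebx, 4 → ebx=31>>4=1
neg ebx → ebx=-(1)=-1
sub eax, 1 → eax=3-1=2
add edx, ebx → edx=16+(-1)=15
add edx, eax → edx=15+2=17
mov [16], eax → M[16]=2
shl edx, 4 → edx=17<<4=272
halt.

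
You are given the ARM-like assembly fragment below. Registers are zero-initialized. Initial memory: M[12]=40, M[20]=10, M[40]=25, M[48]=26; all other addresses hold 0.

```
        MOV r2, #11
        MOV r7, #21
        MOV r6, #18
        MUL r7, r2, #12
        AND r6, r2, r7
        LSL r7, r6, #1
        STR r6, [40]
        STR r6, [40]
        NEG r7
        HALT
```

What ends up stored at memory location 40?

0

after MOV r2, #11: r2=11
after MOV r7, #21: r7=21
after MOV r6, #18: r6=18
after MUL r7, r2, #12: r7=11*12=132
after AND r6, r2, r7: r6=11&132=0
after LSL r7, r6, #1: r7=0<<1=0
STR r6, [40] → M[40]=0
STR r6, [40] → M[40]=0
after NEG r7: r7=-(0)=0
halt.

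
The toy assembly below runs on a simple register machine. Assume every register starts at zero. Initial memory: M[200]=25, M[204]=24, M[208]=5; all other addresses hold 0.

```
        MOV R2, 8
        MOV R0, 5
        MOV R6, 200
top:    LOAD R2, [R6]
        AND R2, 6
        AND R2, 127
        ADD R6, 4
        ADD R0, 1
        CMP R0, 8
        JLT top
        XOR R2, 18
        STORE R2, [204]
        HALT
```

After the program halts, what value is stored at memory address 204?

after MOV R2, 8: R2=8
after MOV R0, 5: R0=5
after MOV R6, 200: R6=200
after LOAD R2, [R6]: R2=M[200]=25
after AND R2, 6: R2=25&6=0
after AND R2, 127: R2=0&127=0
after ADD R6, 4: R6=200+4=204
after ADD R0, 1: R0=5+1=6
CMP R0, 8  (cmp 6,8)
JLT top: taken
after LOAD R2, [R6]: R2=M[204]=24
after AND R2, 6: R2=24&6=0
after AND R2, 127: R2=0&127=0
after ADD R6, 4: R6=204+4=208
after ADD R0, 1: R0=6+1=7
CMP R0, 8  (cmp 7,8)
JLT top: taken
after LOAD R2, [R6]: R2=M[208]=5
after AND R2, 6: R2=5&6=4
after AND R2, 127: R2=4&127=4
after ADD R6, 4: R6=208+4=212
after ADD R0, 1: R0=7+1=8
CMP R0, 8  (cmp 8,8)
JLT top: not taken
after XOR R2, 18: R2=4^18=22
STORE R2, [204] → M[204]=22
halt.

22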